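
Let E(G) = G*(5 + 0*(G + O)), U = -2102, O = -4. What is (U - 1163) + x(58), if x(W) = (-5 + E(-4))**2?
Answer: -2640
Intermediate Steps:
E(G) = 5*G (E(G) = G*(5 + 0*(G - 4)) = G*(5 + 0*(-4 + G)) = G*(5 + 0) = G*5 = 5*G)
x(W) = 625 (x(W) = (-5 + 5*(-4))**2 = (-5 - 20)**2 = (-25)**2 = 625)
(U - 1163) + x(58) = (-2102 - 1163) + 625 = -3265 + 625 = -2640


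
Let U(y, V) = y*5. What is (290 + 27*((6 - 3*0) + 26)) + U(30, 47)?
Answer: 1304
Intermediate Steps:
U(y, V) = 5*y
(290 + 27*((6 - 3*0) + 26)) + U(30, 47) = (290 + 27*((6 - 3*0) + 26)) + 5*30 = (290 + 27*((6 + 0) + 26)) + 150 = (290 + 27*(6 + 26)) + 150 = (290 + 27*32) + 150 = (290 + 864) + 150 = 1154 + 150 = 1304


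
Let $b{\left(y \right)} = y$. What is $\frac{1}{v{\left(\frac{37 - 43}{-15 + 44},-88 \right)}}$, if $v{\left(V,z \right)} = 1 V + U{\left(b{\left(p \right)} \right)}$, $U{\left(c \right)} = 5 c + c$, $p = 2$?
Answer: $\frac{29}{342} \approx 0.084795$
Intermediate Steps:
$U{\left(c \right)} = 6 c$
$v{\left(V,z \right)} = 12 + V$ ($v{\left(V,z \right)} = 1 V + 6 \cdot 2 = V + 12 = 12 + V$)
$\frac{1}{v{\left(\frac{37 - 43}{-15 + 44},-88 \right)}} = \frac{1}{12 + \frac{37 - 43}{-15 + 44}} = \frac{1}{12 - \frac{6}{29}} = \frac{1}{\frac{342}{29}} = \frac{29}{342}$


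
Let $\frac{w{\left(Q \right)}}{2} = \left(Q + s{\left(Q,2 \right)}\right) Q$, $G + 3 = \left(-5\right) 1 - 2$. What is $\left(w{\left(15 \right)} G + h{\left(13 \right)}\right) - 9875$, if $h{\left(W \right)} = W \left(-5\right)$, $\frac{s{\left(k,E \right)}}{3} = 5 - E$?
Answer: $-17140$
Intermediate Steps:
$s{\left(k,E \right)} = 15 - 3 E$ ($s{\left(k,E \right)} = 3 \left(5 - E\right) = 15 - 3 E$)
$G = -10$ ($G = -3 - 7 = -10$)
$h{\left(W \right)} = - 5 W$
$w{\left(Q \right)} = 2 Q \left(9 + Q\right)$ ($w{\left(Q \right)} = 2 \left(Q + \left(15 - 6\right)\right) Q = 2 \left(Q + 9\right) Q = 2 \left(9 + Q\right) Q = 2 Q \left(9 + Q\right)$)
$\left(w{\left(15 \right)} G + h{\left(13 \right)}\right) - 9875 = \left(2 \cdot 15 \left(9 + 15\right) \left(-10\right) - 65\right) - 9875 = \left(2 \cdot 15 \cdot 24 \left(-10\right) - 65\right) - 9875 = \left(720 \left(-10\right) - 65\right) - 9875 = \left(-7200 - 65\right) - 9875 = -7265 - 9875 = -17140$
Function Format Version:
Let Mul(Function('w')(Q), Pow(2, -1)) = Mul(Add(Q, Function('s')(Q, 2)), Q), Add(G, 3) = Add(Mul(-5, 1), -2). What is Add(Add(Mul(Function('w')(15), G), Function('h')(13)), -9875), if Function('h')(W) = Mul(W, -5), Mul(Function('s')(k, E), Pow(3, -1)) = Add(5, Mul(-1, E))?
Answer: -17140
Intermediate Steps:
Function('s')(k, E) = Add(15, Mul(-3, E)) (Function('s')(k, E) = Mul(3, Add(5, Mul(-1, E))) = Add(15, Mul(-3, E)))
G = -10 (G = Add(-3, Add(Mul(-5, 1), -2)) = Add(-3, Add(-5, -2)) = Add(-3, -7) = -10)
Function('h')(W) = Mul(-5, W)
Function('w')(Q) = Mul(2, Q, Add(9, Q)) (Function('w')(Q) = Mul(2, Mul(Add(Q, Add(15, Mul(-3, 2))), Q)) = Mul(2, Mul(Add(Q, Add(15, -6)), Q)) = Mul(2, Mul(Add(Q, 9), Q)) = Mul(2, Mul(Add(9, Q), Q)) = Mul(2, Mul(Q, Add(9, Q))) = Mul(2, Q, Add(9, Q)))
Add(Add(Mul(Function('w')(15), G), Function('h')(13)), -9875) = Add(Add(Mul(Mul(2, 15, Add(9, 15)), -10), Mul(-5, 13)), -9875) = Add(Add(Mul(Mul(2, 15, 24), -10), -65), -9875) = Add(Add(Mul(720, -10), -65), -9875) = Add(Add(-7200, -65), -9875) = Add(-7265, -9875) = -17140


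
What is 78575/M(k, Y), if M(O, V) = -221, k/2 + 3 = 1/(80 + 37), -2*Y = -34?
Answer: -78575/221 ≈ -355.54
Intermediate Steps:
Y = 17 (Y = -½*(-34) = 17)
k = -700/117 (k = -6 + 2/(80 + 37) = -6 + 2/117 = -700/117 ≈ -5.9829)
78575/M(k, Y) = 78575/(-221) = 78575*(-1/221) = -78575/221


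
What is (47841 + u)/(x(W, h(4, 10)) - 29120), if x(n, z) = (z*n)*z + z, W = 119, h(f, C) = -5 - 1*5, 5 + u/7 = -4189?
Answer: -18483/17230 ≈ -1.0727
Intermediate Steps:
u = -29358 (u = -35 + 7*(-4189) = -35 - 29323 = -29358)
h(f, C) = -10 (h(f, C) = -5 - 5 = -10)
x(n, z) = z + n*z² (x(n, z) = (n*z)*z + z = n*z² + z = z + n*z²)
(47841 + u)/(x(W, h(4, 10)) - 29120) = (47841 - 29358)/(-10*(1 + 119*(-10)) - 29120) = 18483/(-10*(1 - 1190) - 29120) = 18483/(-10*(-1189) - 29120) = 18483/(11890 - 29120) = 18483/(-17230) = 18483*(-1/17230) = -18483/17230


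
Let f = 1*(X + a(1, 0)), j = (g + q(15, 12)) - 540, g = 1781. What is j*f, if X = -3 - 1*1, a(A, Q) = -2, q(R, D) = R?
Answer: -7536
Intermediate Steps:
X = -4 (X = -3 - 1 = -4)
j = 1256 (j = (1781 + 15) - 540 = 1796 - 540 = 1256)
f = -6 (f = 1*(-4 - 2) = 1*(-6) = -6)
j*f = 1256*(-6) = -7536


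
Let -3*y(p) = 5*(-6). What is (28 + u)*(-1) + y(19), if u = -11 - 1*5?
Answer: -2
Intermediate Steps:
y(p) = 10 (y(p) = -5*(-6)/3 = -⅓*(-30) = 10)
u = -16 (u = -11 - 5 = -16)
(28 + u)*(-1) + y(19) = (28 - 16)*(-1) + 10 = 12*(-1) + 10 = -12 + 10 = -2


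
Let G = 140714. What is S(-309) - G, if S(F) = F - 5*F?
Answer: -139478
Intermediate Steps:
S(F) = -4*F
S(-309) - G = -4*(-309) - 1*140714 = 1236 - 140714 = -139478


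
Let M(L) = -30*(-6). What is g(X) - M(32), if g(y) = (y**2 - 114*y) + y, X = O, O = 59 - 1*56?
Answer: -510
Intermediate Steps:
M(L) = 180
O = 3 (O = 59 - 56 = 3)
X = 3
g(y) = y**2 - 113*y
g(X) - M(32) = 3*(-113 + 3) - 1*180 = 3*(-110) - 180 = -330 - 180 = -510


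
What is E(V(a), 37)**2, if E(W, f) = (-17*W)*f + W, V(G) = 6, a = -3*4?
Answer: 14197824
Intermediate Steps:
a = -12
E(W, f) = W - 17*W*f (E(W, f) = -17*W*f + W = W - 17*W*f)
E(V(a), 37)**2 = (6*(1 - 17*37))**2 = (6*(1 - 629))**2 = (6*(-628))**2 = (-3768)**2 = 14197824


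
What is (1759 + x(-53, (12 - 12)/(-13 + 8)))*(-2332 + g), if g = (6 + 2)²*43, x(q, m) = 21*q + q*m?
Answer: 271320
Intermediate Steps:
x(q, m) = 21*q + m*q
g = 2752 (g = 8²*43 = 64*43 = 2752)
(1759 + x(-53, (12 - 12)/(-13 + 8)))*(-2332 + g) = (1759 - 53*(21 + (12 - 12)/(-13 + 8)))*(-2332 + 2752) = (1759 - 53*(21 + 0/(-5)))*420 = (1759 - 53*(21 + 0*(-⅕)))*420 = (1759 - 53*(21 + 0))*420 = (1759 - 53*21)*420 = (1759 - 1113)*420 = 646*420 = 271320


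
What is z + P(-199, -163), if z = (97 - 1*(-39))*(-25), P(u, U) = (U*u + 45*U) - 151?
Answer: 21551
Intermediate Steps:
P(u, U) = -151 + 45*U + U*u (P(u, U) = (45*U + U*u) - 151 = -151 + 45*U + U*u)
z = -3400 (z = (97 + 39)*(-25) = 136*(-25) = -3400)
z + P(-199, -163) = -3400 + (-151 + 45*(-163) - 163*(-199)) = -3400 + (-151 - 7335 + 32437) = -3400 + 24951 = 21551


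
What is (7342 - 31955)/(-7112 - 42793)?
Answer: 24613/49905 ≈ 0.49320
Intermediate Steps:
(7342 - 31955)/(-7112 - 42793) = -24613/(-49905) = -24613*(-1/49905) = 24613/49905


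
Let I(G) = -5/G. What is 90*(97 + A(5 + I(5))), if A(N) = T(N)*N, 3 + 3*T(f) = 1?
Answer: 8490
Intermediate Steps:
T(f) = -2/3 (T(f) = -1 + (1/3)*1 = -1 + 1/3 = -2/3)
A(N) = -2*N/3
90*(97 + A(5 + I(5))) = 90*(97 - 2*(5 - 5/5)/3) = 90*(97 - 2*(5 - 5*1/5)/3) = 90*(97 - 2*(5 - 1)/3) = 90*(97 - 2/3*4) = 90*(97 - 8/3) = 90*(283/3) = 8490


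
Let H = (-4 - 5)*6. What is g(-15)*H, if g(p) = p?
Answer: 810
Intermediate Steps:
H = -54 (H = -9*6 = -54)
g(-15)*H = -15*(-54) = 810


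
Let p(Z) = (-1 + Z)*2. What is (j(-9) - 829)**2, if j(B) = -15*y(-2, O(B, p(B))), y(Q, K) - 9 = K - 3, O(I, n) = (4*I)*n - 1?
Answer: 136983616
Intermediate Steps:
p(Z) = -2 + 2*Z
O(I, n) = -1 + 4*I*n (O(I, n) = 4*I*n - 1 = -1 + 4*I*n)
y(Q, K) = 6 + K (y(Q, K) = 9 + (K - 3) = 9 + (-3 + K) = 6 + K)
j(B) = -75 - 60*B*(-2 + 2*B) (j(B) = -15*(6 + (-1 + 4*B*(-2 + 2*B))) = -15*(5 + 4*B*(-2 + 2*B)) = -75 - 60*B*(-2 + 2*B))
(j(-9) - 829)**2 = ((-75 - 120*(-9)**2 + 120*(-9)) - 829)**2 = ((-75 - 120*81 - 1080) - 829)**2 = ((-75 - 9720 - 1080) - 829)**2 = (-10875 - 829)**2 = (-11704)**2 = 136983616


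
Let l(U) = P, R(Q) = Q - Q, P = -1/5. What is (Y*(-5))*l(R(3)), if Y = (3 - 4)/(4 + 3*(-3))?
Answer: ⅕ ≈ 0.20000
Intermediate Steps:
P = -⅕ (P = -1*⅕ = -⅕ ≈ -0.20000)
R(Q) = 0
Y = ⅕ (Y = -1/(4 - 9) = -1/(-5) = -1*(-⅕) = ⅕ ≈ 0.20000)
l(U) = -⅕
(Y*(-5))*l(R(3)) = ((⅕)*(-5))*(-⅕) = -1*(-⅕) = ⅕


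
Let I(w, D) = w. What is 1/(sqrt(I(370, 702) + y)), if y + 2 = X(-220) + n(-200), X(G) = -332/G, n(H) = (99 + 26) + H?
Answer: sqrt(890890)/16198 ≈ 0.058271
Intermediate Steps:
n(H) = 125 + H
y = -4152/55 (y = -2 + (-332/(-220) + (125 - 200)) = -2 + (-332*(-1/220) - 75) = -2 + (83/55 - 75) = -2 - 4042/55 = -4152/55 ≈ -75.491)
1/(sqrt(I(370, 702) + y)) = 1/(sqrt(370 - 4152/55)) = 1/(sqrt(16198/55)) = 1/(sqrt(890890)/55) = sqrt(890890)/16198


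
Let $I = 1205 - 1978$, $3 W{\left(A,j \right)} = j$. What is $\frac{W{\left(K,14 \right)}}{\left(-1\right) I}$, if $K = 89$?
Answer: $\frac{14}{2319} \approx 0.0060371$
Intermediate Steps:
$W{\left(A,j \right)} = \frac{j}{3}$
$I = -773$
$\frac{W{\left(K,14 \right)}}{\left(-1\right) I} = \frac{\frac{1}{3} \cdot 14}{\left(-1\right) \left(-773\right)} = \frac{14}{3 \cdot 773} = \frac{14}{3} \cdot \frac{1}{773} = \frac{14}{2319}$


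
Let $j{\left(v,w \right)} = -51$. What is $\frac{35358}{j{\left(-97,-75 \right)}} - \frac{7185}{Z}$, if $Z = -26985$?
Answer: $- \frac{21194871}{30583} \approx -693.03$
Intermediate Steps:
$\frac{35358}{j{\left(-97,-75 \right)}} - \frac{7185}{Z} = \frac{35358}{-51} - \frac{7185}{-26985} = 35358 \left(- \frac{1}{51}\right) - - \frac{479}{1799} = - \frac{11786}{17} + \frac{479}{1799} = - \frac{21194871}{30583}$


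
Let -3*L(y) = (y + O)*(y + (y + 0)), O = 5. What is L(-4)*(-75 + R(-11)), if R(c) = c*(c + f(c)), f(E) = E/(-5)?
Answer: 872/15 ≈ 58.133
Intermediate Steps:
f(E) = -E/5 (f(E) = E*(-1/5) = -E/5)
R(c) = 4*c**2/5 (R(c) = c*(c - c/5) = c*(4*c/5) = 4*c**2/5)
L(y) = -2*y*(5 + y)/3 (L(y) = -(y + 5)*(y + (y + 0))/3 = -(5 + y)*(y + y)/3 = -(5 + y)*2*y/3 = -2*y*(5 + y)/3)
L(-4)*(-75 + R(-11)) = (-2/3*(-4)*(5 - 4))*(-75 + (4/5)*(-11)**2) = (-2/3*(-4)*1)*(-75 + (4/5)*121) = 8*(-75 + 484/5)/3 = (8/3)*(109/5) = 872/15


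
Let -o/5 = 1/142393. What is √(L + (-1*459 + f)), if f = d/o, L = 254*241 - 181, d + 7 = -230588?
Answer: 7*√134022109 ≈ 81038.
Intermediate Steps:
d = -230595 (d = -7 - 230588 = -230595)
o = -5/142393 ≈ -3.5114e-5
L = 61033 (L = 61214 - 181 = 61033)
f = 6567022767 (f = -230595/(-5/142393) = -230595*(-142393/5) = 6567022767)
√(L + (-1*459 + f)) = √(61033 + (-1*459 + 6567022767)) = √(61033 + (-459 + 6567022767)) = √(61033 + 6567022308) = √6567083341 = 7*√134022109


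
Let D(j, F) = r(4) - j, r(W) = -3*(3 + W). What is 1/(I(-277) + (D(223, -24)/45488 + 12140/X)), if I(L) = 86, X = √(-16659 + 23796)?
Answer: -79370800616484/12234018121055143 + 4709921225280*√793/12234018121055143 ≈ 0.0043536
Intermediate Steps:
r(W) = -9 - 3*W
X = 3*√793 (X = √7137 = 3*√793 ≈ 84.481)
D(j, F) = -21 - j (D(j, F) = (-9 - 3*4) - j = (-9 - 12) - j = -21 - j)
1/(I(-277) + (D(223, -24)/45488 + 12140/X)) = 1/(86 + ((-21 - 1*223)/45488 + 12140/((3*√793)))) = 1/(86 + ((-21 - 223)*(1/45488) + 12140*(√793/2379))) = 1/(86 + (-244*1/45488 + 12140*√793/2379)) = 1/(86 + (-61/11372 + 12140*√793/2379)) = 1/(977931/11372 + 12140*√793/2379)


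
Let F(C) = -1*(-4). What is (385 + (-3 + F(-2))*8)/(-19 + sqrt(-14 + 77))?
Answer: -7467/298 - 1179*sqrt(7)/298 ≈ -35.525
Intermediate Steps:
F(C) = 4
(385 + (-3 + F(-2))*8)/(-19 + sqrt(-14 + 77)) = (385 + (-3 + 4)*8)/(-19 + sqrt(-14 + 77)) = (385 + 1*8)/(-19 + sqrt(63)) = (385 + 8)/(-19 + 3*sqrt(7)) = 393/(-19 + 3*sqrt(7))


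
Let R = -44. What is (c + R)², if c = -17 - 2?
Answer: 3969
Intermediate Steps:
c = -19
(c + R)² = (-19 - 44)² = (-63)² = 3969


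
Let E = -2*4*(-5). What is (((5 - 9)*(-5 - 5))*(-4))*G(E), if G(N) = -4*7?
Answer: 4480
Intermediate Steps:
E = 40 (E = -8*(-5) = 40)
G(N) = -28
(((5 - 9)*(-5 - 5))*(-4))*G(E) = (((5 - 9)*(-5 - 5))*(-4))*(-28) = (-4*(-10)*(-4))*(-28) = (40*(-4))*(-28) = -160*(-28) = 4480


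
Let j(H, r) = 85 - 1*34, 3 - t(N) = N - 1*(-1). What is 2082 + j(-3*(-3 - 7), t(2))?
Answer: 2133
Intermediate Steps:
t(N) = 2 - N (t(N) = 3 - (N - 1*(-1)) = 3 - (N + 1) = 3 - (1 + N) = 3 + (-1 - N) = 2 - N)
j(H, r) = 51 (j(H, r) = 85 - 34 = 51)
2082 + j(-3*(-3 - 7), t(2)) = 2082 + 51 = 2133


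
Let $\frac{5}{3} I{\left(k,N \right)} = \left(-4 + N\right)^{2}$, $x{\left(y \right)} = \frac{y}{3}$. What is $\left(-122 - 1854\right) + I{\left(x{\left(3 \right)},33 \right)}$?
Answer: $- \frac{7357}{5} \approx -1471.4$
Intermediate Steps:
$x{\left(y \right)} = \frac{y}{3}$ ($x{\left(y \right)} = y \frac{1}{3} = \frac{y}{3}$)
$I{\left(k,N \right)} = \frac{3 \left(-4 + N\right)^{2}}{5}$
$\left(-122 - 1854\right) + I{\left(x{\left(3 \right)},33 \right)} = \left(-122 - 1854\right) + \frac{3 \left(-4 + 33\right)^{2}}{5} = -1976 + \frac{3 \cdot 29^{2}}{5} = -1976 + \frac{3}{5} \cdot 841 = -1976 + \frac{2523}{5} = - \frac{7357}{5}$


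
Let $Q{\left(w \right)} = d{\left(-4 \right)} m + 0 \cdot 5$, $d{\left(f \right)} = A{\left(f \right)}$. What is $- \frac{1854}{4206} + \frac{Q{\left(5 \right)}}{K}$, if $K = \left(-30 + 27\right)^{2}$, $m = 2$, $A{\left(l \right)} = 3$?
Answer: $\frac{475}{2103} \approx 0.22587$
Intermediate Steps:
$d{\left(f \right)} = 3$
$K = 9$ ($K = \left(-3\right)^{2} = 9$)
$Q{\left(w \right)} = 6$ ($Q{\left(w \right)} = 3 \cdot 2 + 0 \cdot 5 = 6 + 0 = 6$)
$- \frac{1854}{4206} + \frac{Q{\left(5 \right)}}{K} = - \frac{1854}{4206} + \frac{6}{9} = \left(-1854\right) \frac{1}{4206} + 6 \cdot \frac{1}{9} = - \frac{309}{701} + \frac{2}{3} = \frac{475}{2103}$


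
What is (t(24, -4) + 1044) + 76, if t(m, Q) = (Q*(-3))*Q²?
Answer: 1312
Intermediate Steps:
t(m, Q) = -3*Q³ (t(m, Q) = (-3*Q)*Q² = -3*Q³)
(t(24, -4) + 1044) + 76 = (-3*(-4)³ + 1044) + 76 = (-3*(-64) + 1044) + 76 = (192 + 1044) + 76 = 1236 + 76 = 1312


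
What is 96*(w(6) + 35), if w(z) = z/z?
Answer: 3456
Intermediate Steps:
w(z) = 1
96*(w(6) + 35) = 96*(1 + 35) = 96*36 = 3456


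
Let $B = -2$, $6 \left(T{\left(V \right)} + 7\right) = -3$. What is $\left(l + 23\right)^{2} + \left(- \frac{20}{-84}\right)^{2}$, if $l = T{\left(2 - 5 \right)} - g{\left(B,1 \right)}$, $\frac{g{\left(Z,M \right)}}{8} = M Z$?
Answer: $\frac{1750429}{1764} \approx 992.31$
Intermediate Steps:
$T{\left(V \right)} = - \frac{15}{2}$ ($T{\left(V \right)} = -7 + \frac{1}{6} \left(-3\right) = -7 - \frac{1}{2} = - \frac{15}{2}$)
$g{\left(Z,M \right)} = 8 M Z$
$l = \frac{17}{2}$ ($l = - \frac{15}{2} - 8 \cdot 1 \left(-2\right) = - \frac{15}{2} - -16 = - \frac{15}{2} + 16 = \frac{17}{2} \approx 8.5$)
$\left(l + 23\right)^{2} + \left(- \frac{20}{-84}\right)^{2} = \left(\frac{17}{2} + 23\right)^{2} + \left(- \frac{20}{-84}\right)^{2} = \left(\frac{63}{2}\right)^{2} + \left(\left(-20\right) \left(- \frac{1}{84}\right)\right)^{2} = \frac{3969}{4} + \left(\frac{5}{21}\right)^{2} = \frac{3969}{4} + \frac{25}{441} = \frac{1750429}{1764}$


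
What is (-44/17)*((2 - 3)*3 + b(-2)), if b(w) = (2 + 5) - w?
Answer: -264/17 ≈ -15.529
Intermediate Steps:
b(w) = 7 - w
(-44/17)*((2 - 3)*3 + b(-2)) = (-44/17)*((2 - 3)*3 + (7 - 1*(-2))) = (-44*1/17)*(-1*3 + (7 + 2)) = -44*(-3 + 9)/17 = -44/17*6 = -264/17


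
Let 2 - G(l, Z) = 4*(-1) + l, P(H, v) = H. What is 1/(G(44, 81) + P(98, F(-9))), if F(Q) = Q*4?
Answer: 1/60 ≈ 0.016667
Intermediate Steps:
F(Q) = 4*Q
G(l, Z) = 6 - l (G(l, Z) = 2 - (4*(-1) + l) = 2 - (-4 + l) = 2 + (4 - l) = 6 - l)
1/(G(44, 81) + P(98, F(-9))) = 1/((6 - 1*44) + 98) = 1/((6 - 44) + 98) = 1/(-38 + 98) = 1/60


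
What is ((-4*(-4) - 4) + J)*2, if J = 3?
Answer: 30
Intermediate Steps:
((-4*(-4) - 4) + J)*2 = ((-4*(-4) - 4) + 3)*2 = ((16 - 4) + 3)*2 = (12 + 3)*2 = 15*2 = 30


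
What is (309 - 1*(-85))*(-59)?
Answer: -23246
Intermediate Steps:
(309 - 1*(-85))*(-59) = (309 + 85)*(-59) = 394*(-59) = -23246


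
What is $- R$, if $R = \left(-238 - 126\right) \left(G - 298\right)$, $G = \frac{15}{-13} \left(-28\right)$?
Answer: $-96712$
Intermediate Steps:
$G = \frac{420}{13}$ ($G = 15 \left(- \frac{1}{13}\right) \left(-28\right) = \left(- \frac{15}{13}\right) \left(-28\right) = \frac{420}{13} \approx 32.308$)
$R = 96712$ ($R = \left(-238 - 126\right) \left(\frac{420}{13} - 298\right) = \left(-364\right) \left(- \frac{3454}{13}\right) = 96712$)
$- R = \left(-1\right) 96712 = -96712$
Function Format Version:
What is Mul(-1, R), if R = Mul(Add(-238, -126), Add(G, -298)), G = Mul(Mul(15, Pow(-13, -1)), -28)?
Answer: -96712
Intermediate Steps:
G = Rational(420, 13) (G = Mul(Mul(15, Rational(-1, 13)), -28) = Mul(Rational(-15, 13), -28) = Rational(420, 13) ≈ 32.308)
R = 96712 (R = Mul(Add(-238, -126), Add(Rational(420, 13), -298)) = Mul(-364, Rational(-3454, 13)) = 96712)
Mul(-1, R) = Mul(-1, 96712) = -96712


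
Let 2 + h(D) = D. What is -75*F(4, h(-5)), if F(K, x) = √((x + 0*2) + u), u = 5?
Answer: -75*I*√2 ≈ -106.07*I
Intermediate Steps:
h(D) = -2 + D
F(K, x) = √(5 + x) (F(K, x) = √((x + 0*2) + 5) = √((x + 0) + 5) = √(x + 5) = √(5 + x))
-75*F(4, h(-5)) = -75*√(5 + (-2 - 5)) = -75*√(5 - 7) = -75*I*√2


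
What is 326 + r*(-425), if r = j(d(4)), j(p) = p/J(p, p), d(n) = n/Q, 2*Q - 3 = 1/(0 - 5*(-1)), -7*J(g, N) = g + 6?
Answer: 1201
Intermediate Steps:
J(g, N) = -6/7 - g/7 (J(g, N) = -(g + 6)/7 = -(6 + g)/7 = -6/7 - g/7)
Q = 8/5 (Q = 3/2 + 1/(2*(0 - 5*(-1))) = 3/2 + 1/(2*(0 + 5)) = 3/2 + (½)/5 = 3/2 + (½)*(⅕) = 3/2 + ⅒ = 8/5 ≈ 1.6000)
d(n) = 5*n/8 (d(n) = n/(8/5) = n*(5/8) = 5*n/8)
j(p) = p/(-6/7 - p/7)
r = -35/17 (r = -7*(5/8)*4/(6 + (5/8)*4) = -7*5/2/(6 + 5/2) = -7*5/2/17/2 = -7*5/2*2/17 = -35/17 ≈ -2.0588)
326 + r*(-425) = 326 - 35/17*(-425) = 326 + 875 = 1201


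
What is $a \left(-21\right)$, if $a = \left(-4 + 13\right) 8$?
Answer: $-1512$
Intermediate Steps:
$a = 72$ ($a = 9 \cdot 8 = 72$)
$a \left(-21\right) = 72 \left(-21\right) = -1512$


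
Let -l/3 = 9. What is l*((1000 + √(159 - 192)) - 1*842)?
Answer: -4266 - 27*I*√33 ≈ -4266.0 - 155.1*I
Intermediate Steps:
l = -27 (l = -3*9 = -27)
l*((1000 + √(159 - 192)) - 1*842) = -27*((1000 + √(159 - 192)) - 1*842) = -27*((1000 + √(-33)) - 842) = -27*((1000 + I*√33) - 842) = -27*(158 + I*√33) = -4266 - 27*I*√33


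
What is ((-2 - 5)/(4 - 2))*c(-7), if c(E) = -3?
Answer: 21/2 ≈ 10.500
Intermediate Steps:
((-2 - 5)/(4 - 2))*c(-7) = ((-2 - 5)/(4 - 2))*(-3) = -7/2*(-3) = 21/2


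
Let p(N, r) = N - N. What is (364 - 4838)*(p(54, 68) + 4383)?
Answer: -19609542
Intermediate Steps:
p(N, r) = 0
(364 - 4838)*(p(54, 68) + 4383) = (364 - 4838)*(0 + 4383) = -4474*4383 = -19609542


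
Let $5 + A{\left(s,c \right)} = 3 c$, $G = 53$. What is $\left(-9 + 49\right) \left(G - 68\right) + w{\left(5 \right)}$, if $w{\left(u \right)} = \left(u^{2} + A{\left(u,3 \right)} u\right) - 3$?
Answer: $-558$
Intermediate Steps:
$A{\left(s,c \right)} = -5 + 3 c$
$w{\left(u \right)} = -3 + u^{2} + 4 u$ ($w{\left(u \right)} = \left(u^{2} + \left(-5 + 3 \cdot 3\right) u\right) - 3 = \left(u^{2} + \left(-5 + 9\right) u\right) - 3 = \left(u^{2} + 4 u\right) - 3 = -3 + u^{2} + 4 u$)
$\left(-9 + 49\right) \left(G - 68\right) + w{\left(5 \right)} = \left(-9 + 49\right) \left(53 - 68\right) + \left(-3 + 5^{2} + 4 \cdot 5\right) = 40 \left(-15\right) + \left(-3 + 25 + 20\right) = -600 + 42 = -558$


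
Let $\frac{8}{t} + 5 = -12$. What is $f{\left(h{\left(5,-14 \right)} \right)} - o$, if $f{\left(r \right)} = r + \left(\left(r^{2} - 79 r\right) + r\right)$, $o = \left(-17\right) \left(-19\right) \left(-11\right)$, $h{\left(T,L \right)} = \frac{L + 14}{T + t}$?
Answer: $3553$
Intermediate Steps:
$t = - \frac{8}{17}$ ($t = \frac{8}{-5 - 12} = \frac{8}{-17} = 8 \left(- \frac{1}{17}\right) = - \frac{8}{17} \approx -0.47059$)
$h{\left(T,L \right)} = \frac{14 + L}{- \frac{8}{17} + T}$ ($h{\left(T,L \right)} = \frac{L + 14}{T - \frac{8}{17}} = \frac{14 + L}{- \frac{8}{17} + T}$)
$o = -3553$ ($o = 323 \left(-11\right) = -3553$)
$f{\left(r \right)} = r^{2} - 77 r$ ($f{\left(r \right)} = r + \left(r^{2} - 78 r\right) = r^{2} - 77 r$)
$f{\left(h{\left(5,-14 \right)} \right)} - o = \frac{17 \left(14 - 14\right)}{-8 + 17 \cdot 5} \left(-77 + \frac{17 \left(14 - 14\right)}{-8 + 17 \cdot 5}\right) - -3553 = 17 \frac{1}{-8 + 85} \cdot 0 \left(-77 + 17 \frac{1}{-8 + 85} \cdot 0\right) + 3553 = 17 \cdot \frac{1}{77} \cdot 0 \left(-77 + 17 \cdot \frac{1}{77} \cdot 0\right) + 3553 = 0 \left(-77 + 0\right) + 3553 = 0 \left(-77\right) + 3553 = 0 + 3553 = 3553$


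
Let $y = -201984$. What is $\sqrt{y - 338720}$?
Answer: $4 i \sqrt{33794} \approx 735.33 i$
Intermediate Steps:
$\sqrt{y - 338720} = \sqrt{-201984 - 338720} = \sqrt{-540704} = 4 i \sqrt{33794}$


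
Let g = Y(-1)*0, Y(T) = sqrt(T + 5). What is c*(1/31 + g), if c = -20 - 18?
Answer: -38/31 ≈ -1.2258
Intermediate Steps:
Y(T) = sqrt(5 + T)
g = 0 (g = sqrt(5 - 1)*0 = sqrt(4)*0 = 2*0 = 0)
c = -38
c*(1/31 + g) = -38*(1/31 + 0) = -38*1/31 = -38/31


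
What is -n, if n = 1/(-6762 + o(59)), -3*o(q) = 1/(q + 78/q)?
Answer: 10677/72197933 ≈ 0.00014789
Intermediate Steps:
o(q) = -1/(3*(q + 78/q))
n = -10677/72197933 (n = 1/(-6762 - 1*59/(234 + 3*59²)) = 1/(-6762 - 1*59/(234 + 3*3481)) = 1/(-6762 - 1*59/(234 + 10443)) = 1/(-6762 - 1*59/10677) = 1/(-6762 - 1*59*1/10677) = 1/(-6762 - 59/10677) = 1/(-72197933/10677) = -10677/72197933 ≈ -0.00014789)
-n = -1*(-10677/72197933) = 10677/72197933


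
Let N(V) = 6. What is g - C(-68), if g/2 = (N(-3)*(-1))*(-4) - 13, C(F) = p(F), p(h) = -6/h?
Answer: 745/34 ≈ 21.912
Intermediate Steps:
C(F) = -6/F
g = 22 (g = 2*((6*(-1))*(-4) - 13) = 2*(-6*(-4) - 13) = 2*(24 - 13) = 2*11 = 22)
g - C(-68) = 22 - (-6)/(-68) = 22 - (-6)*(-1)/68 = 22 - 1*3/34 = 22 - 3/34 = 745/34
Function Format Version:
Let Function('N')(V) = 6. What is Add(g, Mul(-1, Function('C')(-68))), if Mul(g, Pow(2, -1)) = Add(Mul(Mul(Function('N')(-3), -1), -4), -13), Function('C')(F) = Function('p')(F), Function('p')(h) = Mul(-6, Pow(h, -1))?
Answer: Rational(745, 34) ≈ 21.912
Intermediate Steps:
Function('C')(F) = Mul(-6, Pow(F, -1))
g = 22 (g = Mul(2, Add(Mul(Mul(6, -1), -4), -13)) = Mul(2, Add(Mul(-6, -4), -13)) = Mul(2, Add(24, -13)) = Mul(2, 11) = 22)
Add(g, Mul(-1, Function('C')(-68))) = Add(22, Mul(-1, Mul(-6, Pow(-68, -1)))) = Add(22, Mul(-1, Mul(-6, Rational(-1, 68)))) = Add(22, Mul(-1, Rational(3, 34))) = Add(22, Rational(-3, 34)) = Rational(745, 34)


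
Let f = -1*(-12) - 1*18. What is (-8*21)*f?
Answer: 1008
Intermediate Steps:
f = -6 (f = 12 - 18 = -6)
(-8*21)*f = -8*21*(-6) = -168*(-6) = 1008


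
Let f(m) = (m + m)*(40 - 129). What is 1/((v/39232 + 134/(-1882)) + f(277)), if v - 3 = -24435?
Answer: -2307332/113766912783 ≈ -2.0281e-5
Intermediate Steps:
v = -24432 (v = 3 - 24435 = -24432)
f(m) = -178*m (f(m) = (2*m)*(-89) = -178*m)
1/((v/39232 + 134/(-1882)) + f(277)) = 1/((-24432/39232 + 134/(-1882)) - 178*277) = 1/((-24432*1/39232 + 134*(-1/1882)) - 49306) = 1/((-1527/2452 - 67/941) - 49306) = 1/(-1601191/2307332 - 49306) = 1/(-113766912783/2307332) = -2307332/113766912783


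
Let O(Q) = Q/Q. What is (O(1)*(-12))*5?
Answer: -60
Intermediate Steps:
O(Q) = 1
(O(1)*(-12))*5 = (1*(-12))*5 = -12*5 = -60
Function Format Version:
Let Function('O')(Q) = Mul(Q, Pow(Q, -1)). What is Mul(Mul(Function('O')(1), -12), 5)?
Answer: -60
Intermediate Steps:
Function('O')(Q) = 1
Mul(Mul(Function('O')(1), -12), 5) = Mul(Mul(1, -12), 5) = Mul(-12, 5) = -60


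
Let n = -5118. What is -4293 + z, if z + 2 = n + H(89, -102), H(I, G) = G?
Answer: -9515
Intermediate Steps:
z = -5222 (z = -2 + (-5118 - 102) = -2 - 5220 = -5222)
-4293 + z = -4293 - 5222 = -9515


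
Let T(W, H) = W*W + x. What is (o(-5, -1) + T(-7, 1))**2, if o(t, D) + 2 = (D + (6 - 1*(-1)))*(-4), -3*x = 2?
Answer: 4489/9 ≈ 498.78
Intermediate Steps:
x = -2/3 (x = -1/3*2 = -2/3 ≈ -0.66667)
o(t, D) = -30 - 4*D (o(t, D) = -2 + (D + (6 - 1*(-1)))*(-4) = -2 + (D + (6 + 1))*(-4) = -2 + (D + 7)*(-4) = -2 + (7 + D)*(-4) = -2 + (-28 - 4*D) = -30 - 4*D)
T(W, H) = -2/3 + W**2 (T(W, H) = W*W - 2/3 = W**2 - 2/3 = -2/3 + W**2)
(o(-5, -1) + T(-7, 1))**2 = ((-30 - 4*(-1)) + (-2/3 + (-7)**2))**2 = ((-30 + 4) + (-2/3 + 49))**2 = (-26 + 145/3)**2 = (67/3)**2 = 4489/9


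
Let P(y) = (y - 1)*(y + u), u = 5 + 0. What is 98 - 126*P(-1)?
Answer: 1106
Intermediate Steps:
u = 5
P(y) = (-1 + y)*(5 + y) (P(y) = (y - 1)*(y + 5) = (-1 + y)*(5 + y))
98 - 126*P(-1) = 98 - 126*(-5 + (-1)² + 4*(-1)) = 98 - 126*(-5 + 1 - 4) = 98 - 126*(-8) = 98 + 1008 = 1106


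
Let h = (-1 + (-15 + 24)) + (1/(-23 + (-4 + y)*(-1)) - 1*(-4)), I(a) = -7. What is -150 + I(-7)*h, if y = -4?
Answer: -3503/15 ≈ -233.53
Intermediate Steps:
h = 179/15 (h = (-1 + (-15 + 24)) + (1/(-23 + (-4 - 4)*(-1)) - 1*(-4)) = (-1 + 9) + (1/(-23 - 8*(-1)) + 4) = 8 + (1/(-23 + 8) + 4) = 8 + (1/(-15) + 4) = 8 + (-1/15 + 4) = 8 + 59/15 = 179/15 ≈ 11.933)
-150 + I(-7)*h = -150 - 7*179/15 = -150 - 1253/15 = -3503/15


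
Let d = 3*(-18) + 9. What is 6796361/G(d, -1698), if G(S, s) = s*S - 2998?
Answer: 6796361/73412 ≈ 92.578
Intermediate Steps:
d = -45 (d = -54 + 9 = -45)
G(S, s) = -2998 + S*s (G(S, s) = S*s - 2998 = -2998 + S*s)
6796361/G(d, -1698) = 6796361/(-2998 - 45*(-1698)) = 6796361/(-2998 + 76410) = 6796361/73412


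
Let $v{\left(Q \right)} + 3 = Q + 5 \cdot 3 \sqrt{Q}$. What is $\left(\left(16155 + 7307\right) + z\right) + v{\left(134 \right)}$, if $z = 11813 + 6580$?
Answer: $41986 + 15 \sqrt{134} \approx 42160.0$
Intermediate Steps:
$v{\left(Q \right)} = -3 + Q + 15 \sqrt{Q}$ ($v{\left(Q \right)} = -3 + \left(Q + 5 \cdot 3 \sqrt{Q}\right) = -3 + \left(Q + 15 \sqrt{Q}\right) = -3 + Q + 15 \sqrt{Q}$)
$z = 18393$
$\left(\left(16155 + 7307\right) + z\right) + v{\left(134 \right)} = \left(\left(16155 + 7307\right) + 18393\right) + \left(-3 + 134 + 15 \sqrt{134}\right) = \left(23462 + 18393\right) + \left(131 + 15 \sqrt{134}\right) = 41855 + \left(131 + 15 \sqrt{134}\right) = 41986 + 15 \sqrt{134}$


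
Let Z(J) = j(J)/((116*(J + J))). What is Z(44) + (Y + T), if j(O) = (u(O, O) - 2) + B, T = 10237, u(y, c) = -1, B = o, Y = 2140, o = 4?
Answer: 126344417/10208 ≈ 12377.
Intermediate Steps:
B = 4
j(O) = 1 (j(O) = (-1 - 2) + 4 = -3 + 4 = 1)
Z(J) = 1/(232*J) (Z(J) = 1/(116*(J + J)) = 1/(116*(2*J)) = 1/(232*J))
Z(44) + (Y + T) = (1/232)/44 + (2140 + 10237) = (1/232)*(1/44) + 12377 = 1/10208 + 12377 = 126344417/10208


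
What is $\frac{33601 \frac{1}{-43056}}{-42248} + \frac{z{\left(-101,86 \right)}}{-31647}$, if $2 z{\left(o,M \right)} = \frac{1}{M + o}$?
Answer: $\frac{1873341961}{95944731442560} \approx 1.9525 \cdot 10^{-5}$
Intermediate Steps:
$z{\left(o,M \right)} = \frac{1}{2 \left(M + o\right)}$
$\frac{33601 \frac{1}{-43056}}{-42248} + \frac{z{\left(-101,86 \right)}}{-31647} = \frac{33601 \frac{1}{-43056}}{-42248} + \frac{\frac{1}{2} \frac{1}{86 - 101}}{-31647} = 33601 \left(- \frac{1}{43056}\right) \left(- \frac{1}{42248}\right) + \frac{1}{2 \left(-15\right)} \left(- \frac{1}{31647}\right) = \left(- \frac{33601}{43056}\right) \left(- \frac{1}{42248}\right) + \frac{1}{2} \left(- \frac{1}{15}\right) \left(- \frac{1}{31647}\right) = \frac{33601}{1819029888} - - \frac{1}{949410} = \frac{33601}{1819029888} + \frac{1}{949410} = \frac{1873341961}{95944731442560}$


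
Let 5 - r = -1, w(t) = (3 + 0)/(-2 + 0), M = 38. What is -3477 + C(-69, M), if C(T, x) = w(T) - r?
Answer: -6969/2 ≈ -3484.5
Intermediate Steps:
w(t) = -3/2 (w(t) = 3/(-2) = 3*(-1/2) = -3/2)
r = 6 (r = 5 - 1*(-1) = 5 + 1 = 6)
C(T, x) = -15/2 (C(T, x) = -3/2 - 1*6 = -3/2 - 6 = -15/2)
-3477 + C(-69, M) = -3477 - 15/2 = -6969/2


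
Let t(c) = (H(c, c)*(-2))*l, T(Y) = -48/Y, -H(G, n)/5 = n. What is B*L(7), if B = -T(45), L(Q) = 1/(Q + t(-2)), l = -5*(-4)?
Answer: -16/5895 ≈ -0.0027142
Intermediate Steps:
H(G, n) = -5*n
l = 20
t(c) = 200*c (t(c) = (-5*c*(-2))*20 = (10*c)*20 = 200*c)
L(Q) = 1/(-400 + Q) (L(Q) = 1/(Q + 200*(-2)) = 1/(Q - 400) = 1/(-400 + Q))
B = 16/15 (B = -(-48)/45 = -1*(-16/15) = 16/15 ≈ 1.0667)
B*L(7) = 16/(15*(-400 + 7)) = (16/15)/(-393) = (16/15)*(-1/393) = -16/5895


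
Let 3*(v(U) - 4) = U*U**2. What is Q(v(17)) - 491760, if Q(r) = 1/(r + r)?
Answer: -4843835997/9850 ≈ -4.9176e+5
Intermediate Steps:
v(U) = 4 + U**3/3 (v(U) = 4 + (U*U**2)/3 = 4 + U**3/3)
Q(r) = 1/(2*r)
Q(v(17)) - 491760 = 1/(2*(4 + (1/3)*17**3)) - 491760 = 1/(2*(4 + (1/3)*4913)) - 491760 = 1/(2*(4 + 4913/3)) - 491760 = 1/(2*(4925/3)) - 491760 = (1/2)*(3/4925) - 491760 = 3/9850 - 491760 = -4843835997/9850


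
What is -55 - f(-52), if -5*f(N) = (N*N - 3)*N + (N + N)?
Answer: -140831/5 ≈ -28166.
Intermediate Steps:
f(N) = -2*N/5 - N*(-3 + N**2)/5 (f(N) = -((N*N - 3)*N + (N + N))/5 = -((N**2 - 3)*N + 2*N)/5 = -((-3 + N**2)*N + 2*N)/5 = -(N*(-3 + N**2) + 2*N)/5 = -(2*N + N*(-3 + N**2))/5 = -2*N/5 - N*(-3 + N**2)/5)
-55 - f(-52) = -55 - (-52)*(1 - 1*(-52)**2)/5 = -55 - (-52)*(1 - 1*2704)/5 = -55 - (-52)*(1 - 2704)/5 = -55 - (-52)*(-2703)/5 = -55 - 1*140556/5 = -55 - 140556/5 = -140831/5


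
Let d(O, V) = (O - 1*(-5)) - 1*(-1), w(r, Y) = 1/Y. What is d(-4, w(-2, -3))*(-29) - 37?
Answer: -95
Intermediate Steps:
d(O, V) = 6 + O (d(O, V) = (O + 5) + 1 = (5 + O) + 1 = 6 + O)
d(-4, w(-2, -3))*(-29) - 37 = (6 - 4)*(-29) - 37 = 2*(-29) - 37 = -58 - 37 = -95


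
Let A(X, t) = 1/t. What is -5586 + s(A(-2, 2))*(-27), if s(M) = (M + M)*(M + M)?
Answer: -5613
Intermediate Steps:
s(M) = 4*M**2 (s(M) = (2*M)*(2*M) = 4*M**2)
-5586 + s(A(-2, 2))*(-27) = -5586 + (4*(1/2)**2)*(-27) = -5586 + (4*(1/4))*(-27) = -5586 + 1*(-27) = -5586 - 27 = -5613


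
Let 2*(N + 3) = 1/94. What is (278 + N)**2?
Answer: 2672993401/35344 ≈ 75628.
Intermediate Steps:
N = -563/188 (N = -3 + (1/2)/94 = -3 + (1/2)*(1/94) = -3 + 1/188 = -563/188 ≈ -2.9947)
(278 + N)**2 = (278 - 563/188)**2 = (51701/188)**2 = 2672993401/35344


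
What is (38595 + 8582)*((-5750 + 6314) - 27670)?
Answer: -1278779762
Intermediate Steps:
(38595 + 8582)*((-5750 + 6314) - 27670) = 47177*(564 - 27670) = 47177*(-27106) = -1278779762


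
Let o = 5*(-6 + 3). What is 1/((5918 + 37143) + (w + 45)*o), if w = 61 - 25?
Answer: 1/41846 ≈ 2.3897e-5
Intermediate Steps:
o = -15 (o = 5*(-3) = -15)
w = 36
1/((5918 + 37143) + (w + 45)*o) = 1/((5918 + 37143) + (36 + 45)*(-15)) = 1/(43061 + 81*(-15)) = 1/(43061 - 1215) = 1/41846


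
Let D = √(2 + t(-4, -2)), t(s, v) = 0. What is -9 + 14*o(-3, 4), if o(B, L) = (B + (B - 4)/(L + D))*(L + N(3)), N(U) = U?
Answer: -499 + 49*√2 ≈ -429.70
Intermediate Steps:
D = √2 (D = √(2 + 0) = √2 ≈ 1.4142)
o(B, L) = (3 + L)*(B + (-4 + B)/(L + √2)) (o(B, L) = (B + (B - 4)/(L + √2))*(L + 3) = (B + (-4 + B)/(L + √2))*(3 + L) = (3 + L)*(B + (-4 + B)/(L + √2)))
-9 + 14*o(-3, 4) = -9 + 14*((-12 - 4*4 + 3*(-3) - 3*4² + 3*(-3)*√2 + 4*(-3)*4 - 3*4*√2)/(4 + √2)) = -9 + 14*((-12 - 16 - 9 - 3*16 - 9*√2 - 48 - 12*√2)/(4 + √2)) = -9 + 14*((-12 - 16 - 9 - 48 - 9*√2 - 48 - 12*√2)/(4 + √2)) = -9 + 14*((-133 - 21*√2)/(4 + √2)) = -9 + 14*(-133 - 21*√2)/(4 + √2)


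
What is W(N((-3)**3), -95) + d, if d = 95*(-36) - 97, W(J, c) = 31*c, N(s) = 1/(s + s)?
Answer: -6462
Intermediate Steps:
N(s) = 1/(2*s)
d = -3517 (d = -3420 - 97 = -3517)
W(N((-3)**3), -95) + d = 31*(-95) - 3517 = -2945 - 3517 = -6462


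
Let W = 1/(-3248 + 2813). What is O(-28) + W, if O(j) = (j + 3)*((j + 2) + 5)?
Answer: 228374/435 ≈ 525.00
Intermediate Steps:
W = -1/435 (W = 1/(-435) = -1/435 ≈ -0.0022989)
O(j) = (3 + j)*(7 + j) (O(j) = (3 + j)*((2 + j) + 5) = (3 + j)*(7 + j))
O(-28) + W = (21 + (-28)**2 + 10*(-28)) - 1/435 = (21 + 784 - 280) - 1/435 = 525 - 1/435 = 228374/435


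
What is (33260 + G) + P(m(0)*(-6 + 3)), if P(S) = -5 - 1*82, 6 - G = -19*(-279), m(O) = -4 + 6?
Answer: 27878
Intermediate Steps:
m(O) = 2
G = -5295 (G = 6 - (-19)*(-279) = 6 - 1*5301 = 6 - 5301 = -5295)
P(S) = -87 (P(S) = -5 - 82 = -87)
(33260 + G) + P(m(0)*(-6 + 3)) = (33260 - 5295) - 87 = 27965 - 87 = 27878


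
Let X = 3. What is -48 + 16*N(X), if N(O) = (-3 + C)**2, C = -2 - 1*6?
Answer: 1888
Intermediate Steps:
C = -8 (C = -2 - 6 = -8)
N(O) = 121 (N(O) = (-3 - 8)**2 = (-11)**2 = 121)
-48 + 16*N(X) = -48 + 16*121 = -48 + 1936 = 1888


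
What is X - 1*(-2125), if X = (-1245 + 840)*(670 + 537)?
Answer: -486710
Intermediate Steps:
X = -488835 (X = -405*1207 = -488835)
X - 1*(-2125) = -488835 - 1*(-2125) = -488835 + 2125 = -486710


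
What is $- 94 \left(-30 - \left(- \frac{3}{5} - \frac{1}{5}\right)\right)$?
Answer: $\frac{13724}{5} \approx 2744.8$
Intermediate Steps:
$- 94 \left(-30 - \left(- \frac{3}{5} - \frac{1}{5}\right)\right) = - 94 \left(-30 - - \frac{4}{5}\right) = - 94 \left(-30 + \left(\frac{1}{5} + \frac{3}{5}\right)\right) = - 94 \left(-30 + \frac{4}{5}\right) = \left(-94\right) \left(- \frac{146}{5}\right) = \frac{13724}{5}$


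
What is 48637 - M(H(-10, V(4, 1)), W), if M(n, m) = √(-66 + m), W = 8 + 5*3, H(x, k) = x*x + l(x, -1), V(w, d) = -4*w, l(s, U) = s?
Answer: 48637 - I*√43 ≈ 48637.0 - 6.5574*I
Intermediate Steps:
H(x, k) = x + x² (H(x, k) = x*x + x = x² + x = x + x²)
W = 23 (W = 8 + 15 = 23)
48637 - M(H(-10, V(4, 1)), W) = 48637 - √(-66 + 23) = 48637 - √(-43) = 48637 - I*√43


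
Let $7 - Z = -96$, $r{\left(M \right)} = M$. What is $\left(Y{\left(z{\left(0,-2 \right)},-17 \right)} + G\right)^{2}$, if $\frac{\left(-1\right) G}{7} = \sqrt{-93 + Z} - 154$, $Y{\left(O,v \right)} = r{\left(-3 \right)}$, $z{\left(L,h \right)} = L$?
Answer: $1156115 - 15050 \sqrt{10} \approx 1.1085 \cdot 10^{6}$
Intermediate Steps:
$Z = 103$ ($Z = 7 - -96 = 7 + 96 = 103$)
$Y{\left(O,v \right)} = -3$
$G = 1078 - 7 \sqrt{10}$ ($G = - 7 \left(\sqrt{-93 + 103} - 154\right) = - 7 \left(\sqrt{10} - 154\right) = - 7 \left(-154 + \sqrt{10}\right) = 1078 - 7 \sqrt{10} \approx 1055.9$)
$\left(Y{\left(z{\left(0,-2 \right)},-17 \right)} + G\right)^{2} = \left(-3 + \left(1078 - 7 \sqrt{10}\right)\right)^{2} = \left(1075 - 7 \sqrt{10}\right)^{2}$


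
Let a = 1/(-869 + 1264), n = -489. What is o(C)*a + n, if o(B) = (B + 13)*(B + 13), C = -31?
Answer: -192831/395 ≈ -488.18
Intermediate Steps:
o(B) = (13 + B)**2 (o(B) = (13 + B)*(13 + B) = (13 + B)**2)
a = 1/395 ≈ 0.0025316
o(C)*a + n = (13 - 31)**2*(1/395) - 489 = (-18)**2*(1/395) - 489 = 324*(1/395) - 489 = 324/395 - 489 = -192831/395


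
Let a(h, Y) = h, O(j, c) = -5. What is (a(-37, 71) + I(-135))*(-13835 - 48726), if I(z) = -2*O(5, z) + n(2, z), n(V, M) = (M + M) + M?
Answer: 27026352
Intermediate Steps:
n(V, M) = 3*M (n(V, M) = 2*M + M = 3*M)
I(z) = 10 + 3*z (I(z) = -2*(-5) + 3*z = 10 + 3*z)
(a(-37, 71) + I(-135))*(-13835 - 48726) = (-37 + (10 + 3*(-135)))*(-13835 - 48726) = (-37 + (10 - 405))*(-62561) = (-37 - 395)*(-62561) = -432*(-62561) = 27026352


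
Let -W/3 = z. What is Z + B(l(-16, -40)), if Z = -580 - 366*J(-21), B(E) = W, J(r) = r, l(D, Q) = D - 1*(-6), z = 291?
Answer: 6233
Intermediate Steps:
l(D, Q) = 6 + D (l(D, Q) = D + 6 = 6 + D)
W = -873 (W = -3*291 = -873)
B(E) = -873
Z = 7106 (Z = -580 - 366*(-21) = -580 + 7686 = 7106)
Z + B(l(-16, -40)) = 7106 - 873 = 6233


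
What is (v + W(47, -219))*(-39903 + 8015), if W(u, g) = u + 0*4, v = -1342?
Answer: 41294960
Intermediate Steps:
W(u, g) = u (W(u, g) = u + 0 = u)
(v + W(47, -219))*(-39903 + 8015) = (-1342 + 47)*(-39903 + 8015) = -1295*(-31888) = 41294960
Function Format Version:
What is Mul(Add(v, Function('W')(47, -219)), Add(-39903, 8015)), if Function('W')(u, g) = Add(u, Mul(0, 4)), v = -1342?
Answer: 41294960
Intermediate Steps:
Function('W')(u, g) = u (Function('W')(u, g) = Add(u, 0) = u)
Mul(Add(v, Function('W')(47, -219)), Add(-39903, 8015)) = Mul(Add(-1342, 47), Add(-39903, 8015)) = Mul(-1295, -31888) = 41294960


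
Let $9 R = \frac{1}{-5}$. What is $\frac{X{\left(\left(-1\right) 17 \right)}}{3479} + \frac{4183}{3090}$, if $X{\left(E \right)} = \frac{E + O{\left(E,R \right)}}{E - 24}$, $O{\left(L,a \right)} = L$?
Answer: $\frac{596763997}{440754510} \approx 1.354$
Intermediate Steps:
$R = - \frac{1}{45}$ ($R = \frac{1}{9 \left(-5\right)} = \frac{1}{9} \left(- \frac{1}{5}\right) = - \frac{1}{45} \approx -0.022222$)
$X{\left(E \right)} = \frac{2 E}{-24 + E}$ ($X{\left(E \right)} = \frac{E + E}{E - 24} = \frac{2 E}{-24 + E}$)
$\frac{X{\left(\left(-1\right) 17 \right)}}{3479} + \frac{4183}{3090} = \frac{2 \left(\left(-1\right) 17\right) \frac{1}{-24 - 17}}{3479} + \frac{4183}{3090} = 2 \left(-17\right) \frac{1}{-24 - 17} \cdot \frac{1}{3479} + 4183 \cdot \frac{1}{3090} = 2 \left(-17\right) \frac{1}{-41} \cdot \frac{1}{3479} + \frac{4183}{3090} = 2 \left(-17\right) \left(- \frac{1}{41}\right) \frac{1}{3479} + \frac{4183}{3090} = \frac{34}{41} \cdot \frac{1}{3479} + \frac{4183}{3090} = \frac{34}{142639} + \frac{4183}{3090} = \frac{596763997}{440754510}$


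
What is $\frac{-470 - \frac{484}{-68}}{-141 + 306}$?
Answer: $- \frac{2623}{935} \approx -2.8053$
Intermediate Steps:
$\frac{-470 - \frac{484}{-68}}{-141 + 306} = \frac{-470 - - \frac{121}{17}}{165} = \frac{-470 + \frac{121}{17}}{165} = \frac{1}{165} \left(- \frac{7869}{17}\right) = - \frac{2623}{935}$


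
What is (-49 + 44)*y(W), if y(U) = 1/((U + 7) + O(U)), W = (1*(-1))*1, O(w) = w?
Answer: -1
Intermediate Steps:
W = -1 (W = -1*1 = -1)
y(U) = 1/(7 + 2*U) (y(U) = 1/((U + 7) + U) = 1/((7 + U) + U) = 1/(7 + 2*U))
(-49 + 44)*y(W) = (-49 + 44)/(7 + 2*(-1)) = -5/(7 - 2) = -5/5 = -5*⅕ = -1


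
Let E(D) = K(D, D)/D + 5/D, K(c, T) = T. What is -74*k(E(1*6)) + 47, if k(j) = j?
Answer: -266/3 ≈ -88.667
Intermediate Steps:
E(D) = 1 + 5/D (E(D) = D/D + 5/D = 1 + 5/D)
-74*k(E(1*6)) + 47 = -74*(5 + 1*6)/(1*6) + 47 = -74*(5 + 6)/6 + 47 = -37*11/3 + 47 = -74*11/6 + 47 = -407/3 + 47 = -266/3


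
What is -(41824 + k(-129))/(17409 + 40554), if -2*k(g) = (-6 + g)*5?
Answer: -84323/115926 ≈ -0.72739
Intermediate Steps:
k(g) = 15 - 5*g/2 (k(g) = -(-6 + g)*5/2 = -(-30 + 5*g)/2 = 15 - 5*g/2)
-(41824 + k(-129))/(17409 + 40554) = -(41824 + (15 - 5/2*(-129)))/(17409 + 40554) = -(41824 + (15 + 645/2))/57963 = -(41824 + 675/2)/57963 = -84323/(2*57963) = -1*84323/115926 = -84323/115926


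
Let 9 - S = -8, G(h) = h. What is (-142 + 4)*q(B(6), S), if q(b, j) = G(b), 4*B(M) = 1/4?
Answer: -69/8 ≈ -8.6250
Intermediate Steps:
B(M) = 1/16 (B(M) = (1/4)/4 = (1/4)*(1/4) = 1/16)
S = 17 (S = 9 - 1*(-8) = 9 + 8 = 17)
q(b, j) = b
(-142 + 4)*q(B(6), S) = (-142 + 4)*(1/16) = -138*1/16 = -69/8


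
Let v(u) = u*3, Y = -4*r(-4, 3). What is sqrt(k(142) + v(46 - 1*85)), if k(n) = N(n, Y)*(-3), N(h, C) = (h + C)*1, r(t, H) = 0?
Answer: I*sqrt(543) ≈ 23.302*I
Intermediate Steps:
Y = 0 (Y = -4*0 = 0)
N(h, C) = C + h (N(h, C) = (C + h)*1 = C + h)
v(u) = 3*u
k(n) = -3*n (k(n) = (0 + n)*(-3) = n*(-3) = -3*n)
sqrt(k(142) + v(46 - 1*85)) = sqrt(-3*142 + 3*(46 - 1*85)) = sqrt(-426 + 3*(46 - 85)) = sqrt(-426 + 3*(-39)) = sqrt(-426 - 117) = sqrt(-543) = I*sqrt(543)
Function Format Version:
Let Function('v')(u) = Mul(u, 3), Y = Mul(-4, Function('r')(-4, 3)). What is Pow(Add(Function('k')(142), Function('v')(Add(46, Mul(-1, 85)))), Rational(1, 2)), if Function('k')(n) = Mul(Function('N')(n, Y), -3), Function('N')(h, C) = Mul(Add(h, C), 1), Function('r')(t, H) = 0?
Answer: Mul(I, Pow(543, Rational(1, 2))) ≈ Mul(23.302, I)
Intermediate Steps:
Y = 0 (Y = Mul(-4, 0) = 0)
Function('N')(h, C) = Add(C, h) (Function('N')(h, C) = Mul(Add(C, h), 1) = Add(C, h))
Function('v')(u) = Mul(3, u)
Function('k')(n) = Mul(-3, n) (Function('k')(n) = Mul(Add(0, n), -3) = Mul(n, -3) = Mul(-3, n))
Pow(Add(Function('k')(142), Function('v')(Add(46, Mul(-1, 85)))), Rational(1, 2)) = Pow(Add(Mul(-3, 142), Mul(3, Add(46, Mul(-1, 85)))), Rational(1, 2)) = Pow(Add(-426, Mul(3, Add(46, -85))), Rational(1, 2)) = Pow(Add(-426, Mul(3, -39)), Rational(1, 2)) = Pow(Add(-426, -117), Rational(1, 2)) = Pow(-543, Rational(1, 2)) = Mul(I, Pow(543, Rational(1, 2)))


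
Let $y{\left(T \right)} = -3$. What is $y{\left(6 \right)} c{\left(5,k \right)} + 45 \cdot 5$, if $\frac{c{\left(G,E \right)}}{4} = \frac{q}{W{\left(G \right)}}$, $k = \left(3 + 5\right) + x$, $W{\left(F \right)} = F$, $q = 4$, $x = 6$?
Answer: $\frac{1077}{5} \approx 215.4$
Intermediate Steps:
$k = 14$ ($k = \left(3 + 5\right) + 6 = 8 + 6 = 14$)
$c{\left(G,E \right)} = \frac{16}{G}$ ($c{\left(G,E \right)} = 4 \frac{4}{G} = \frac{16}{G}$)
$y{\left(6 \right)} c{\left(5,k \right)} + 45 \cdot 5 = - 3 \cdot \frac{16}{5} + 45 \cdot 5 = - 3 \cdot 16 \cdot \frac{1}{5} + 225 = \left(-3\right) \frac{16}{5} + 225 = - \frac{48}{5} + 225 = \frac{1077}{5}$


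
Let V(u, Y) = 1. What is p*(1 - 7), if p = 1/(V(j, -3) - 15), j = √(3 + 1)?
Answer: 3/7 ≈ 0.42857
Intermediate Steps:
j = 2 (j = √4 = 2)
p = -1/14 (p = 1/(1 - 15) = 1/(-14) = -1/14 ≈ -0.071429)
p*(1 - 7) = -(1 - 7)/14 = -1/14*(-6) = 3/7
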